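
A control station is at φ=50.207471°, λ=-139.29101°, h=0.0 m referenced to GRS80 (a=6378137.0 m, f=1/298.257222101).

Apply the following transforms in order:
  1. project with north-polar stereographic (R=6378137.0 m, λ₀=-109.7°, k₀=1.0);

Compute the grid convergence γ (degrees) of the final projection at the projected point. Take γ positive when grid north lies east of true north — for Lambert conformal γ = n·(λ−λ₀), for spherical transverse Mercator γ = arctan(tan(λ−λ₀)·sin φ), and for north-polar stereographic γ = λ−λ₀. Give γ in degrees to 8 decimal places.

-29.59101000

start: φ=50.207471°, λ=-139.291010°, h=0.000 m
→ into stereo (λ₀=-109.7°): φ=50.20747100°, λ−λ₀=-29.59101000°
convergence γ = -29.59101000°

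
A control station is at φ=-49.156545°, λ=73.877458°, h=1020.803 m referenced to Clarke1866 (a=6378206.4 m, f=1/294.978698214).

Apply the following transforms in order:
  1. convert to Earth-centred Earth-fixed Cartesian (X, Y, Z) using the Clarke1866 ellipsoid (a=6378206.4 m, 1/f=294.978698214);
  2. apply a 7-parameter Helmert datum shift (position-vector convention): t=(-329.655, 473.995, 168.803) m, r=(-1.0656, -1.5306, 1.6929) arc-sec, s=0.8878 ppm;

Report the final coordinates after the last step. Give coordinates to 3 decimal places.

start: φ=-49.156545°, λ=73.877458°, h=1020.803 m
→ ECEF (a=6378206.400, f=1/294.978698214): X=1160778.0977, Y=4015679.6873, Z=-4802530.3367
→ Helmert 7p (PV): X=1160452.1524, Y=4016141.9637, Z=-4802377.9294

X=1160452.152 m, Y=4016141.964 m, Z=-4802377.929 m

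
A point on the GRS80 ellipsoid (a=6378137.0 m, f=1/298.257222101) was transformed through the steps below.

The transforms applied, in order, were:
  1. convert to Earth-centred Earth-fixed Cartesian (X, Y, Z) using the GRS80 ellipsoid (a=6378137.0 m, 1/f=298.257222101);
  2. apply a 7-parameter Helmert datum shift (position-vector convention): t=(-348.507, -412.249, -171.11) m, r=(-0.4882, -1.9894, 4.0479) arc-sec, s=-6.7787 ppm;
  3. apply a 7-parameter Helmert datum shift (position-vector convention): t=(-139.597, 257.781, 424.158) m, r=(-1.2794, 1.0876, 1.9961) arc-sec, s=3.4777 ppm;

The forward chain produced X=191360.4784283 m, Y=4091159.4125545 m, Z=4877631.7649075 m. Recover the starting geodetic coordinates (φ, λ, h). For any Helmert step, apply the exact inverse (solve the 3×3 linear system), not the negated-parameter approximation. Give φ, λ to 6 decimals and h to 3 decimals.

start: X=191360.4784, Y=4091159.4126, Z=4877631.7649 m
→ Helmert⁻¹: X=191513.2814, Y=4090855.2994, Z=4877217.0297
→ Helmert⁻¹: X=191990.4217, Y=4091279.9701, Z=4877429.0340
→ geod (Bowring, a=6378137.000): φ=50.16771900°, λ=87.31326700°, h=3476.1400 m

φ=50.167719°, λ=87.313267°, h=3476.140 m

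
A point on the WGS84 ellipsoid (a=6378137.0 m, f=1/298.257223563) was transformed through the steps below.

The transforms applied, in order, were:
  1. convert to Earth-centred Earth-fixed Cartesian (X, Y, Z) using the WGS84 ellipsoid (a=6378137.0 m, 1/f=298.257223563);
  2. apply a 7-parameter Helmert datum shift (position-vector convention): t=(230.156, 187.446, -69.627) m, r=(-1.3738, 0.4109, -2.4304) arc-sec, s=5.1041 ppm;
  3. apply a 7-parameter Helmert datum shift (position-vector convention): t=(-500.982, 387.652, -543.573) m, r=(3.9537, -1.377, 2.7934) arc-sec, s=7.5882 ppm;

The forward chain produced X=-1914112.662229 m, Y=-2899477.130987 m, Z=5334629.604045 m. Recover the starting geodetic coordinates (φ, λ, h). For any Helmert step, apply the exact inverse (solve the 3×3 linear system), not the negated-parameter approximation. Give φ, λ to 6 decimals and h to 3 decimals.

start: X=-1914112.6622, Y=-2899477.1310, Z=5334629.6040 m
→ Helmert⁻¹: X=-1913600.8125, Y=-2899714.5974, Z=5335201.0499
→ Helmert⁻¹: X=-1913797.6587, Y=-2899945.3267, Z=5335220.3181
→ geod (Bowring, a=6378137.000): φ=57.10176200°, λ=-123.42252300°, h=3759.5440 m

φ=57.101762°, λ=-123.422523°, h=3759.544 m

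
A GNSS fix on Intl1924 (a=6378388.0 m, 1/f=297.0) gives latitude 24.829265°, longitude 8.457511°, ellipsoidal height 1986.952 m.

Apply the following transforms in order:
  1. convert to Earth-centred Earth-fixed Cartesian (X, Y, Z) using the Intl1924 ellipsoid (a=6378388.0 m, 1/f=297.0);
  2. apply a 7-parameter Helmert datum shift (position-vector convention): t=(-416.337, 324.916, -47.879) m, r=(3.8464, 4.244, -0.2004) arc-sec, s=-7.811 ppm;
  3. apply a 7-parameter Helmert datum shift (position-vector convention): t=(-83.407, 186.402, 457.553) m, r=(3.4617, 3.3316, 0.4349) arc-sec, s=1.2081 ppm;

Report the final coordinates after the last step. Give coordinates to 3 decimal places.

X=5730577.423 m, Y=852579.858 m, Z=2663003.698 m

start: φ=24.829265°, λ=8.457511°, h=1986.952 m
→ ECEF (a=6378388.000, f=1/297.0): X=5731018.1836, Y=852161.9934, Z=2662791.8884
→ Helmert 7p (PV): X=5730612.6974, Y=852425.0301, Z=2662621.1836
→ Helmert 7p (PV): X=5730577.4231, Y=852579.8584, Z=2663003.6982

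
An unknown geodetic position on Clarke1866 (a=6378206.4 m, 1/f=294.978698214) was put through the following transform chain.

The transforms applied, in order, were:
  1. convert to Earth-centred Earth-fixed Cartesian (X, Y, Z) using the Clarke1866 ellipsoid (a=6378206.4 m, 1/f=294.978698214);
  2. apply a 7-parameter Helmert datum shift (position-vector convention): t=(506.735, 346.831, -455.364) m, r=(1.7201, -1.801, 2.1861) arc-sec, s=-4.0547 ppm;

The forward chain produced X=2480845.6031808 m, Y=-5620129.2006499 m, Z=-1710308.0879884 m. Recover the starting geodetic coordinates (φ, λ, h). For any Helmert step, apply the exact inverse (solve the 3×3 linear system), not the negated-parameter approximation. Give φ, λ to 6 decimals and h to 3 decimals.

start: X=2480845.6032, Y=-5620129.2006, Z=-1710308.0880 m
→ Helmert⁻¹: X=2480274.4265, Y=-5620539.3671, Z=-1709834.4422
→ geod (Bowring, a=6378206.400): φ=-15.65361300°, λ=-66.18872600°, h=326.3510 m

φ=-15.653613°, λ=-66.188726°, h=326.351 m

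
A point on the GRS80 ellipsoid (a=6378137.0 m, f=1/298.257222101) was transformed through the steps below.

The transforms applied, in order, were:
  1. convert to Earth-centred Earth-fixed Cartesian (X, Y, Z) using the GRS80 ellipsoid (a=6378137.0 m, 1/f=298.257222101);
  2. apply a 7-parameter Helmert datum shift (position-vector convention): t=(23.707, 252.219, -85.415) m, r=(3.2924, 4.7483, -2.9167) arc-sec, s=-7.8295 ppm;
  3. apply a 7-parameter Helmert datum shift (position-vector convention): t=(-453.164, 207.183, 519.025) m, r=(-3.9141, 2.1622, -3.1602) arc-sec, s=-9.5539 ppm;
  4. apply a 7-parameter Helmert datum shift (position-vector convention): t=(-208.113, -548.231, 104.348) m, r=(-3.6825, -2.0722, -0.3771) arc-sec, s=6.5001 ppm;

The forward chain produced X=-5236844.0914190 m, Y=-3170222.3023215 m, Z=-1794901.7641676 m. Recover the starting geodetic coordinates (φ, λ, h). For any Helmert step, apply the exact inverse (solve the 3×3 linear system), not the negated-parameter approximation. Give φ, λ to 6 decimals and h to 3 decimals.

φ=-16.453482°, λ=-148.806517°, h=2600.889 m

start: X=-5236844.0914, Y=-3170222.3023, Z=-1794901.7642 m
→ Helmert⁻¹: X=-5236614.1783, Y=-3169630.9954, Z=-1794998.4241
→ Helmert⁻¹: X=-5236143.6508, Y=-3169914.6120, Z=-1795649.6447
→ Helmert⁻¹: X=-5236122.1884, Y=-3170294.3559, Z=-1795648.2216
→ geod (Bowring, a=6378137.000): φ=-16.45348200°, λ=-148.80651700°, h=2600.8890 m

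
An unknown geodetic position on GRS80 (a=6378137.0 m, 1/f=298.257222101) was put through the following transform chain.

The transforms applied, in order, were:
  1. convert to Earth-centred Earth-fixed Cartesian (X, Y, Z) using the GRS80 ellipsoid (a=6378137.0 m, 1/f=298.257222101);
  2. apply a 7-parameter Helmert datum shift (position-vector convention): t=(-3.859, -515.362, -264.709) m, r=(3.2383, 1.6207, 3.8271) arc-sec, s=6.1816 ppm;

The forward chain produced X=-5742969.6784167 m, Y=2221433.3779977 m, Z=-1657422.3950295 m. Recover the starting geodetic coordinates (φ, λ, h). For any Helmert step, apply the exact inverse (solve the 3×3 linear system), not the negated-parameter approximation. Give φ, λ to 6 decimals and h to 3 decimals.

start: X=-5742969.6784, Y=2221433.3780, Z=-1657422.3950 m
→ Helmert⁻¹: X=-5742876.0695, Y=2222015.5419, Z=-1657227.4512
→ geod (Bowring, a=6378137.000): φ=-15.15987600°, λ=158.84770600°, h=177.0640 m

φ=-15.159876°, λ=158.847706°, h=177.064 m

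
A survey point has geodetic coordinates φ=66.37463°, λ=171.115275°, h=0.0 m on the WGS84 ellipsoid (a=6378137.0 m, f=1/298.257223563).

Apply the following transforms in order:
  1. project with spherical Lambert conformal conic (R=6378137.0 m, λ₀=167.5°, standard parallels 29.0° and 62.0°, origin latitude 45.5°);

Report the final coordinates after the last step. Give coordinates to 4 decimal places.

start: φ=66.374630°, λ=171.115275°, h=0.000 m
→ lcc (R=6378137.0, λ₀=167.5°): E=166315.0766, N=2281352.7331

E=166315.0766 m, N=2281352.7331 m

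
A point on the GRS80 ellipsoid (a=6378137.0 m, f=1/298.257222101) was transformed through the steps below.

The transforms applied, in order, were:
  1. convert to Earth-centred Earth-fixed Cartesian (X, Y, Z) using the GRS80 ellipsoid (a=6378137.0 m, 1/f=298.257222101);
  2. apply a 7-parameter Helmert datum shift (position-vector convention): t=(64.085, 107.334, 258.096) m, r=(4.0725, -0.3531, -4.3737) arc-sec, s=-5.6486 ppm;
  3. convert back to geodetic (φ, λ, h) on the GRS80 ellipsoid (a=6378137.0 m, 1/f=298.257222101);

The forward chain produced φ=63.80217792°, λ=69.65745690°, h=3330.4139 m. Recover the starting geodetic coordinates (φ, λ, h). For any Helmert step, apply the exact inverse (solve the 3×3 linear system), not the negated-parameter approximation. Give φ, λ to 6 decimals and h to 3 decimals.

φ=63.801054°, λ=69.659742°, h=3080.188 m

start: φ=63.802178°, λ=69.657457°, h=3330.414 m
→ ECEF (a=6378137.000, f=1/298.257222101): X=982010.3486, Y=2648673.1217, Z=5703001.9101
→ Helmert⁻¹: X=981905.4085, Y=2648714.1638, Z=5702722.0496
→ geod (Bowring, a=6378137.000): φ=63.80105400°, λ=69.65974200°, h=3080.1880 m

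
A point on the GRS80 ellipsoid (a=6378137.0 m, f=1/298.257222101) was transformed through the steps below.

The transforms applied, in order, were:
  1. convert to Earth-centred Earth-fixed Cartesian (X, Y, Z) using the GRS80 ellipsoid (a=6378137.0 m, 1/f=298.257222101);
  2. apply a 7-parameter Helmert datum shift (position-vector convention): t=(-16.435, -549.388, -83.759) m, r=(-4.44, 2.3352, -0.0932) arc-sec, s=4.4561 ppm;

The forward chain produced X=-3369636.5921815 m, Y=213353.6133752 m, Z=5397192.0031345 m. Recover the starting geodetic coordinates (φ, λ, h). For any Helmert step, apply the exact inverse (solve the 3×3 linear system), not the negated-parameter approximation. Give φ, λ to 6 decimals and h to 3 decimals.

φ=58.143034°, λ=176.369805°, h=3597.008 m

start: X=-3369636.5922, Y=213353.6134, Z=5397192.0031 m
→ Helmert⁻¹: X=-3369666.3424, Y=213784.3466, Z=5397218.1641
→ geod (Bowring, a=6378137.000): φ=58.14303400°, λ=176.36980500°, h=3597.0080 m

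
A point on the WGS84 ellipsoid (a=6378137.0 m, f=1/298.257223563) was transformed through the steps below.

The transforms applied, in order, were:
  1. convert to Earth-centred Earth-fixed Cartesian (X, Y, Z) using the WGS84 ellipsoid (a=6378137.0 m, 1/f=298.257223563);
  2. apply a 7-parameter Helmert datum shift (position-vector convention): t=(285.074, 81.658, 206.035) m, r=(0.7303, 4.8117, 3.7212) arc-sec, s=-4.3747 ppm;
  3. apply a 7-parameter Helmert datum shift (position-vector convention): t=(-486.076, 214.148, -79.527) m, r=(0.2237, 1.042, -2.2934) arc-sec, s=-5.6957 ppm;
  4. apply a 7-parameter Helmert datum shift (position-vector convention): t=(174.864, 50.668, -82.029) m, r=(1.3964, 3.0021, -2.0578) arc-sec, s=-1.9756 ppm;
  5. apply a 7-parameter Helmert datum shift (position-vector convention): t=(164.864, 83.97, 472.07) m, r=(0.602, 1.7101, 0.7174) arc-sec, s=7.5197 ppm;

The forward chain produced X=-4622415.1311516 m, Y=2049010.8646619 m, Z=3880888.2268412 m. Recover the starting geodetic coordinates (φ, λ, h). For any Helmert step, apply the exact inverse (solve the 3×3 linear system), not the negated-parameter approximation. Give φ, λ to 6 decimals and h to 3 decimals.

start: X=-4622415.1312, Y=2049010.8647, Z=3880888.2268 m
→ Helmert⁻¹: X=-4622570.2798, Y=2048938.8901, Z=3880342.6727
→ Helmert⁻¹: X=-4622831.1940, Y=2048872.4200, Z=3880351.2137
→ Helmert⁻¹: X=-4622413.8267, Y=2048622.7537, Z=3880427.2695
→ Helmert⁻¹: X=-4622772.6790, Y=2048647.1943, Z=3880123.1169
→ geod (Bowring, a=6378137.000): φ=37.68754400°, λ=156.09879500°, h=3379.2330 m

φ=37.687544°, λ=156.098795°, h=3379.233 m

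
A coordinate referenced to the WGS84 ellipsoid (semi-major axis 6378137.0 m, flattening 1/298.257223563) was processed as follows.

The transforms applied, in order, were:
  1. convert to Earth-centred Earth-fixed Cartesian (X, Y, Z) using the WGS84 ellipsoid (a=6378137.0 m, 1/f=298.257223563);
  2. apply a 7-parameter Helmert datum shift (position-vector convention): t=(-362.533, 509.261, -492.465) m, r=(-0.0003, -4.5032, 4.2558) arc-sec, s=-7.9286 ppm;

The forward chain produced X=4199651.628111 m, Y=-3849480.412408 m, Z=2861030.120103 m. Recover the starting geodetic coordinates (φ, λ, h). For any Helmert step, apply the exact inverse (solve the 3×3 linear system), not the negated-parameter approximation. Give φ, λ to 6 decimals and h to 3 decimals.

φ=26.821034°, λ=-42.511032°, h=2040.131 m

start: X=4199651.6281, Y=-3849480.4124, Z=2861030.1201 m
→ Helmert⁻¹: X=4200030.4951, Y=-3850106.8608, Z=2861453.5719
→ geod (Bowring, a=6378137.000): φ=26.82103400°, λ=-42.51103200°, h=2040.1310 m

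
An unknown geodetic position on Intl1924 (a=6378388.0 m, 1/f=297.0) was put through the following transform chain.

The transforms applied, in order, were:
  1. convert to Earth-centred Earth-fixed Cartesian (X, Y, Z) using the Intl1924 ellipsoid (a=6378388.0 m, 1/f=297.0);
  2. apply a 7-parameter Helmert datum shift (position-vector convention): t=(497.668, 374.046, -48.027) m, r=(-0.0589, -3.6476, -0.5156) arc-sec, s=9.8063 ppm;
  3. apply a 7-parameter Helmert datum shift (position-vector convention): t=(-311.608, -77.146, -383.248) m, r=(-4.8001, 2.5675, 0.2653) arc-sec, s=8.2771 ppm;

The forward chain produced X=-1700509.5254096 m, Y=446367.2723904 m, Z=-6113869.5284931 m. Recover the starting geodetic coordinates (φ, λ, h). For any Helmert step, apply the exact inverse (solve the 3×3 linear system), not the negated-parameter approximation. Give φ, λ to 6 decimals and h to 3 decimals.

φ=-74.056487°, λ=165.298908°, h=2587.508 m

start: X=-1700509.5254, Y=446367.2724, Z=-6113869.5285 m
→ Helmert⁻¹: X=-1700107.1727, Y=446585.1792, Z=-6113446.4485
→ Helmert⁻¹: X=-1700697.3878, Y=446204.2520, Z=-6113308.2696
→ geod (Bowring, a=6378388.000): φ=-74.05648700°, λ=165.29890800°, h=2587.5080 m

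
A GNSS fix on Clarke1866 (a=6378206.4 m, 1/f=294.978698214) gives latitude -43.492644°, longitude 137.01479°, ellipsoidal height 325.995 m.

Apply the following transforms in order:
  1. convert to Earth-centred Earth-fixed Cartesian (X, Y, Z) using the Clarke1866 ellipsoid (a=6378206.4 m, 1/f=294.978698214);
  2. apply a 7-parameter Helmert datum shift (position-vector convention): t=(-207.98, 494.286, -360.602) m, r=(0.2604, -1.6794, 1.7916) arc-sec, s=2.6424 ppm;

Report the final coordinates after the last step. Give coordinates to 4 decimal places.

start: φ=-43.492644°, λ=137.014790°, h=325.995 m
→ ECEF (a=6378206.400, f=1/294.978698214): X=-3390511.2198, Y=3160066.9828, Z=-4367391.2803
→ Helmert 7p (PV): X=-3390720.0478, Y=3160545.6828, Z=-4367787.0388

X=-3390720.0478 m, Y=3160545.6828 m, Z=-4367787.0388 m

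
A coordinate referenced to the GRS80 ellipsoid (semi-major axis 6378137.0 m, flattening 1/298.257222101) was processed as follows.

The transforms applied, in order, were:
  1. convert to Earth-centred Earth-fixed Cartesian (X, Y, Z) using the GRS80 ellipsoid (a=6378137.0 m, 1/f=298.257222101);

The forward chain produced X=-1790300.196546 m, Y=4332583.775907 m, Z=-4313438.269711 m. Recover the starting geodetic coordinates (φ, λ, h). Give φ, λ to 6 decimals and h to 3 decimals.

φ=-42.809546°, λ=112.451279°, h=2110.514 m

start: X=-1790300.1965, Y=4332583.7759, Z=-4313438.2697 m
→ geod (Bowring, a=6378137.000): φ=-42.80954600°, λ=112.45127900°, h=2110.5140 m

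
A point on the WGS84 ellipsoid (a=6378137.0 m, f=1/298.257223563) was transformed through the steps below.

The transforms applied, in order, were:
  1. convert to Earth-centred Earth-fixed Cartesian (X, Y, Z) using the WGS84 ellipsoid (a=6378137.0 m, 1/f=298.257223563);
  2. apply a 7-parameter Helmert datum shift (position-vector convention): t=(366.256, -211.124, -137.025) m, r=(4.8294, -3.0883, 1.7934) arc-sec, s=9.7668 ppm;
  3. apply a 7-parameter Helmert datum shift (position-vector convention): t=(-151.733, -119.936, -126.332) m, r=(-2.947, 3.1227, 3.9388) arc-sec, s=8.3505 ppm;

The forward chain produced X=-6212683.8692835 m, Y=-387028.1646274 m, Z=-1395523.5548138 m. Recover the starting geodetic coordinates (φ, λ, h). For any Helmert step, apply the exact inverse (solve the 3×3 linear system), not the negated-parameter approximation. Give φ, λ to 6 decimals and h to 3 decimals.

start: X=-6212683.8693, Y=-387028.1646, Z=-1395523.5548 m
→ Helmert⁻¹: X=-6212466.5180, Y=-386766.4276, Z=-1395485.1488
→ Helmert⁻¹: X=-6212796.3459, Y=-386530.1775, Z=-1395232.4247
→ geod (Bowring, a=6378137.000): φ=-12.71586400°, λ=-176.43992200°, h=2147.6870 m

φ=-12.715864°, λ=-176.439922°, h=2147.687 m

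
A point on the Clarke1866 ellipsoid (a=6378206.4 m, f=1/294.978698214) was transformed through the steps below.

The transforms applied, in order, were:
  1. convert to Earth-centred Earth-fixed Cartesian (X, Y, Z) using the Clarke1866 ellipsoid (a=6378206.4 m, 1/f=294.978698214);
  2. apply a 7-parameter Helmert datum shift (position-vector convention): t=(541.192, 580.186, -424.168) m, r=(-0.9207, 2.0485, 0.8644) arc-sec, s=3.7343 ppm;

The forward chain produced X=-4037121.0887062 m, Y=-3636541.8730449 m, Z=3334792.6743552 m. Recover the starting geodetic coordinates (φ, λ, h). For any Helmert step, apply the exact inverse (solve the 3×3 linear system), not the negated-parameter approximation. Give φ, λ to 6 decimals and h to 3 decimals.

φ=31.712023°, λ=-137.987863°, h=3838.549 m

start: X=-4037121.0887, Y=-3636541.8730, Z=3334792.6744 m
→ Helmert⁻¹: X=-4037695.5678, Y=-3637106.4431, Z=3335148.0528
→ geod (Bowring, a=6378206.400): φ=31.71202300°, λ=-137.98786300°, h=3838.5490 m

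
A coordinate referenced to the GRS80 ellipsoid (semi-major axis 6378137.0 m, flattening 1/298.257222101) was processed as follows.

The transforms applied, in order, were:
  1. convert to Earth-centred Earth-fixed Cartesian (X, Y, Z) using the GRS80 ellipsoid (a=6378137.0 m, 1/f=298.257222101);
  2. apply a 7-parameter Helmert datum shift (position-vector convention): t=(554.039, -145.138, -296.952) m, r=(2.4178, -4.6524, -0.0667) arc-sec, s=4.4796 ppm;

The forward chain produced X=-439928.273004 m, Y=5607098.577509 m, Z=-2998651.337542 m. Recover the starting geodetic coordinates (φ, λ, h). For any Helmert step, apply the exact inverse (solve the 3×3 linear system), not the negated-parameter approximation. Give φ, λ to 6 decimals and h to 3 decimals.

φ=-28.222089°, λ=94.492433°, h=386.243 m

start: X=-439928.2730, Y=5607098.5775, Z=-2998651.3375 m
→ Helmert⁻¹: X=-440549.7823, Y=5607183.3083, Z=-2998396.7438
→ geod (Bowring, a=6378137.000): φ=-28.22208900°, λ=94.49243300°, h=386.2430 m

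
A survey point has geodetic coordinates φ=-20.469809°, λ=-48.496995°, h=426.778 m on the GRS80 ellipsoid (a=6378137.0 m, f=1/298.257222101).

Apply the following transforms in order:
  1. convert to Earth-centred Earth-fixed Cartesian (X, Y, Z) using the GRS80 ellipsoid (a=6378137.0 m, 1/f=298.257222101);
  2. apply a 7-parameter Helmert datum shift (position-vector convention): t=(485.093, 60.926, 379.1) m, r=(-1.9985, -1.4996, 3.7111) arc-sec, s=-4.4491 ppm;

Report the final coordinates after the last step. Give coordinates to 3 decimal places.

start: φ=-20.469809°, λ=-48.496995°, h=426.778 m
→ ECEF (a=6378137.000, f=1/298.257222101): X=3961541.2290, Y=-4477234.6273, Z=-2216647.1527
→ Helmert 7p (PV): X=3962105.3660, Y=-4477103.9832, Z=-2216186.0096

X=3962105.366 m, Y=-4477103.983 m, Z=-2216186.010 m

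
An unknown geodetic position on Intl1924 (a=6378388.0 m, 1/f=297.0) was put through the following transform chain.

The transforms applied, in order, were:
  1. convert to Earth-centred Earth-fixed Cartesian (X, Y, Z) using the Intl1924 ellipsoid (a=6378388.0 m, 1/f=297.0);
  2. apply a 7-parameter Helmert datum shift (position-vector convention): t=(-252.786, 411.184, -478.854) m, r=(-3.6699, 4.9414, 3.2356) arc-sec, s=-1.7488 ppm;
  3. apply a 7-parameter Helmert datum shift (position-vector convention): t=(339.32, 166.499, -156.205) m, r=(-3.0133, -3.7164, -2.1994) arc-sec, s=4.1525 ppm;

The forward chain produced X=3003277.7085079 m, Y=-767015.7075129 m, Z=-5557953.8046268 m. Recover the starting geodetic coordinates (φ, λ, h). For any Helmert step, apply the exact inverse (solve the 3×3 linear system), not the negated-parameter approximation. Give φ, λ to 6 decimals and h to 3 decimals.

start: X=3003277.7085, Y=-767015.7075, Z=-5557953.8046 m
→ Helmert⁻¹: X=3002833.9591, Y=-767065.8077, Z=-5557839.8309
→ Helmert⁻¹: X=3003213.0927, Y=-767426.5675, Z=-5557312.4031
→ geod (Bowring, a=6378388.000): φ=-61.01252300°, λ=-14.33433900°, h=1340.4960 m

φ=-61.012523°, λ=-14.334339°, h=1340.496 m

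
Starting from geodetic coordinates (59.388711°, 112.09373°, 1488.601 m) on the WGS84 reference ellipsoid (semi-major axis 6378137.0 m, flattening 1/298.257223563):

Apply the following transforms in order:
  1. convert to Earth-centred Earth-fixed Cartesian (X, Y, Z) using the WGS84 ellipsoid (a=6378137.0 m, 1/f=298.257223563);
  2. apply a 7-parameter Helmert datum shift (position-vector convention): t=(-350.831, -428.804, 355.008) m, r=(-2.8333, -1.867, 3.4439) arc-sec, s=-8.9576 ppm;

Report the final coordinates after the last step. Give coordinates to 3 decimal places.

X=-1225343.214 m, Y=3017119.598 m, Z=5467646.860 m

start: φ=59.388711°, λ=112.093730°, h=1488.601 m
→ ECEF (a=6378137.000, f=1/298.257223563): X=-1224903.4861, Y=3017520.7828, Z=5467393.3628
→ Helmert 7p (PV): X=-1225343.2140, Y=3017119.5983, Z=5467646.8600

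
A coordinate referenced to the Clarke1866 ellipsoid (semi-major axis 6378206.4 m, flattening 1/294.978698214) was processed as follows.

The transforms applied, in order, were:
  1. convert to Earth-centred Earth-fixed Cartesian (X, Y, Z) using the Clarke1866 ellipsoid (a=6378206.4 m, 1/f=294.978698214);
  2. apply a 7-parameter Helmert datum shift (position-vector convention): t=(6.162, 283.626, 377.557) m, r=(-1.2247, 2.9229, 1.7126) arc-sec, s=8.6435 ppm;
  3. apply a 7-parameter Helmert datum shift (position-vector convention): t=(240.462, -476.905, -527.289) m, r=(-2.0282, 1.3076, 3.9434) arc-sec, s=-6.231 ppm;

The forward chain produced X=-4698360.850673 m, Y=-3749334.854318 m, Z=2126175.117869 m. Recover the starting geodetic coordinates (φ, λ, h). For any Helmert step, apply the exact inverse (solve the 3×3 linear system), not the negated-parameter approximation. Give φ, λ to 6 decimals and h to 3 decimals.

start: X=-4698360.8507, Y=-3749334.8543, Z=2126175.1179 m
→ Helmert⁻¹: X=-4698715.7419, Y=-3748812.3892, Z=2126649.0092
→ Helmert⁻¹: X=-4698742.5479, Y=-3749037.2210, Z=2126164.2299
→ geod (Bowring, a=6378206.400): φ=19.60162800°, λ=-141.41430000°, h=260.6120 m

φ=19.601628°, λ=-141.414300°, h=260.612 m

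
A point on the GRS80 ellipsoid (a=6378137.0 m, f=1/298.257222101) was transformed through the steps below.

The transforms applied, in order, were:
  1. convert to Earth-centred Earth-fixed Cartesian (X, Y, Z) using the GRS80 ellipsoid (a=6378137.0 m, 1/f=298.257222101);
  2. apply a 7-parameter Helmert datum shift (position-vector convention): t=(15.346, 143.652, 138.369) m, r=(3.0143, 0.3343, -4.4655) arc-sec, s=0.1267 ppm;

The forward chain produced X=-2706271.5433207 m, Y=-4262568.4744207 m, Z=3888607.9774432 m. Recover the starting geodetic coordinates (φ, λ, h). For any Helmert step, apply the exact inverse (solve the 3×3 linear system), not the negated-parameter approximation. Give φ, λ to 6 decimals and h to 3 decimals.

φ=37.787064°, λ=-122.409585°, h=2830.719 m

start: X=-2706271.5433, Y=-4262568.4744, Z=3888607.9774 m
→ Helmert⁻¹: X=-2706200.5637, Y=-4262713.3479, Z=3888527.0239
→ geod (Bowring, a=6378137.000): φ=37.78706400°, λ=-122.40958500°, h=2830.7190 m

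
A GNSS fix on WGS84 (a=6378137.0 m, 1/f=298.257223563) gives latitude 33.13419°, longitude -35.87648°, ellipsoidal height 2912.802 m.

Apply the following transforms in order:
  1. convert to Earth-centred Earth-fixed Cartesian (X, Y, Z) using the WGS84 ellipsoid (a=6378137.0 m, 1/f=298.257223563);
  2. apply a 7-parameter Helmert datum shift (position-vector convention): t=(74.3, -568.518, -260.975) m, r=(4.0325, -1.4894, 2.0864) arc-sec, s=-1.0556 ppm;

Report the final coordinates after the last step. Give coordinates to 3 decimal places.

start: φ=33.134190°, λ=-35.876480°, h=2912.802 m
→ ECEF (a=6378137.000, f=1/298.257223563): X=4334032.8176, Y=-3134605.9550, Z=3468022.7361
→ Helmert 7p (PV): X=4334109.2076, Y=-3135195.1249, Z=3467728.1136

X=4334109.208 m, Y=-3135195.125 m, Z=3467728.114 m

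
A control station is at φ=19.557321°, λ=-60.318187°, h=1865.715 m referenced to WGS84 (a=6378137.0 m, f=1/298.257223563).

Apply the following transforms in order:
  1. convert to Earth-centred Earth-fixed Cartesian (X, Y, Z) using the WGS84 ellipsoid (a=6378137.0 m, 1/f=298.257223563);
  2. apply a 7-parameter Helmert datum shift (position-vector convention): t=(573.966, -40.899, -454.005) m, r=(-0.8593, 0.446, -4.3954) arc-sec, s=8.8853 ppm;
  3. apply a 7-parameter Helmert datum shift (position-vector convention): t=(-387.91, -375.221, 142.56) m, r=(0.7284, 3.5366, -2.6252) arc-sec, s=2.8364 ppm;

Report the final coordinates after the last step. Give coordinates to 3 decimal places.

X=2978201.905 m, Y=-5225626.812 m, Z=2121866.410 m

start: φ=19.557321°, λ=-60.318187°, h=1865.715 m
→ ECEF (a=6378137.000, f=1/298.257223563): X=2978117.8176, Y=-5225049.4206, Z=2122207.1757
→ Helmert 7p (PV): X=2978611.4897, Y=-5225191.3673, Z=2121787.3554
→ Helmert 7p (PV): X=2978201.9054, Y=-5225626.8117, Z=2121866.4102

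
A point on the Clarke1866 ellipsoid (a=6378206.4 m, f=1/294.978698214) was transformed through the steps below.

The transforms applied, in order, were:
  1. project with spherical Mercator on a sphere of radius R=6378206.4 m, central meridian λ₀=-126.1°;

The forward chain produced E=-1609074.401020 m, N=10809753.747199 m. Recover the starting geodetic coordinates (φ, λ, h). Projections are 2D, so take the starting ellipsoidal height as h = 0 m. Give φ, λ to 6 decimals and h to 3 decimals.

start: E=-1609074.4010, N=10809753.7472 m
→ merc⁻¹: φ=69.18863900°, λ=-140.55440400°

φ=69.188639°, λ=-140.554404°, h=0.000 m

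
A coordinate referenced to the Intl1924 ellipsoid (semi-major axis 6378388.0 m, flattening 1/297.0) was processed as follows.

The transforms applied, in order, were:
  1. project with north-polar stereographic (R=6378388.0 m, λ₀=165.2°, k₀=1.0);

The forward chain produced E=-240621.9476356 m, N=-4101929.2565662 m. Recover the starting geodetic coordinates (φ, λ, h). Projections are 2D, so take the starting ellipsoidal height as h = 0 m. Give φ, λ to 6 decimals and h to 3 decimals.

start: E=-240621.9476, N=-4101929.2566 m
→ stereo⁻¹: φ=54.29231200°, λ=161.84283800°

φ=54.292312°, λ=161.842838°, h=0.000 m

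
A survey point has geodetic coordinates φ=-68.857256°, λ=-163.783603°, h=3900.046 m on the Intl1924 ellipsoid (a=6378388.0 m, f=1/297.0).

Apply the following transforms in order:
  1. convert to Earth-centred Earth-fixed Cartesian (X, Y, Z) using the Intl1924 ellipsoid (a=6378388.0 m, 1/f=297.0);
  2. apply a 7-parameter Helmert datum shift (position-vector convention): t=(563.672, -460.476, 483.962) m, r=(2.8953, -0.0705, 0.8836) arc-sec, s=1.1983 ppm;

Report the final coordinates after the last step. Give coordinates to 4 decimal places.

X=-2216377.3358 m, Y=-645157.0858 m, Z=-5929556.4177 m

start: φ=-68.857256°, λ=-163.783603°, h=3900.046 m
→ ECEF (a=6378388.000, f=1/297.0): X=-2216943.1401, Y=-644769.5789, Z=-5930023.4655
→ Helmert 7p (PV): X=-2216377.3358, Y=-645157.0858, Z=-5929556.4177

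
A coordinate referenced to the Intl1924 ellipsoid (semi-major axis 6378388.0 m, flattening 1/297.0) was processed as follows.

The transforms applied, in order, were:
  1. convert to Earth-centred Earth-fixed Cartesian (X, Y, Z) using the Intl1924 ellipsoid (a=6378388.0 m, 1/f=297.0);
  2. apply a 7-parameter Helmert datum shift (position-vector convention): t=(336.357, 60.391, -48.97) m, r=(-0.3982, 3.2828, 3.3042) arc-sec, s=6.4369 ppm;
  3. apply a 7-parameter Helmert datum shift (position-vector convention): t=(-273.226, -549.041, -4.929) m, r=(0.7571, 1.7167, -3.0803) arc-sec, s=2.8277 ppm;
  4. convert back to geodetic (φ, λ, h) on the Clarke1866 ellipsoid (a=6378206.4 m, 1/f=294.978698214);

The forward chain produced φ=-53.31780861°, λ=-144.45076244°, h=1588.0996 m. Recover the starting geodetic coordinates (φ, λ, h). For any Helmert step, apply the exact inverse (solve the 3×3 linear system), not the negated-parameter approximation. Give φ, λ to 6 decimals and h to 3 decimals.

start: φ=-53.317809°, λ=-144.450762°, h=1588.100 m
→ ECEF (a=6378206.400, f=1/294.978698214): X=-3107571.2209, Y=-2220640.7204, Z=-5092820.8419
→ Helmert⁻¹: X=-3107213.6668, Y=-2220150.4972, Z=-5092819.2235
→ Helmert⁻¹: X=-3107484.5316, Y=-2220136.9858, Z=-5092791.2152
→ geod (Bowring, a=6378388.000): φ=-53.31900500°, λ=-144.45615500°, h=1071.5270 m

φ=-53.319005°, λ=-144.456155°, h=1071.527 m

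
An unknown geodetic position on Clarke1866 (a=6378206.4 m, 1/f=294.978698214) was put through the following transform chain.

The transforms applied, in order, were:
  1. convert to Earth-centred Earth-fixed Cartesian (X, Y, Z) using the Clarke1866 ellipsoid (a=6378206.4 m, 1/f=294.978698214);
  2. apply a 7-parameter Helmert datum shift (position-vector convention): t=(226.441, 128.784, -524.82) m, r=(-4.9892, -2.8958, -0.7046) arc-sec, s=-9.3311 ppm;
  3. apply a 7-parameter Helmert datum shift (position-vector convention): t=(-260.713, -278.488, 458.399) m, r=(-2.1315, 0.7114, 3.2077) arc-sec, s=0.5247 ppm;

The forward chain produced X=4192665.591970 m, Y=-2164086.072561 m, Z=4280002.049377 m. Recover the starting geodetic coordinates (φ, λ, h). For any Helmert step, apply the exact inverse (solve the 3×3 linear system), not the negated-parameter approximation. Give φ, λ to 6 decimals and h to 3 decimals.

φ=42.404674°, λ=-27.301202°, h=1907.335 m

start: X=4192665.5920, Y=-2164086.0726, Z=4280002.0494 m
→ Helmert⁻¹: X=4192875.6931, Y=-2163915.8780, Z=4279533.5045
→ Helmert⁻¹: X=4192755.8550, Y=-2164154.0584, Z=4279987.0522
→ geod (Bowring, a=6378206.400): φ=42.40467400°, λ=-27.30120200°, h=1907.3350 m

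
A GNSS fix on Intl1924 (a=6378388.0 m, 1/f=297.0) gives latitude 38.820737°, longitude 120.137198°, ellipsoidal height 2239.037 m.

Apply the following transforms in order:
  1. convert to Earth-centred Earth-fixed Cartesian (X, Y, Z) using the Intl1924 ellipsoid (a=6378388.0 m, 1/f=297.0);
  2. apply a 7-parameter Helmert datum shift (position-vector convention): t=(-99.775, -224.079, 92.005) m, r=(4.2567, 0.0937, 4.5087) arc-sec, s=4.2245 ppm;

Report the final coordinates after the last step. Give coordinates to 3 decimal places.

X=-2499415.681 m, Y=4304582.162 m, Z=3978499.545 m

start: φ=38.820737°, λ=120.137198°, h=2239.037 m
→ ECEF (a=6378388.000, f=1/297.0): X=-2499213.0541, Y=4304924.7854, Z=3978300.7566
→ Helmert 7p (PV): X=-2499415.6807, Y=4304582.1617, Z=3978499.5446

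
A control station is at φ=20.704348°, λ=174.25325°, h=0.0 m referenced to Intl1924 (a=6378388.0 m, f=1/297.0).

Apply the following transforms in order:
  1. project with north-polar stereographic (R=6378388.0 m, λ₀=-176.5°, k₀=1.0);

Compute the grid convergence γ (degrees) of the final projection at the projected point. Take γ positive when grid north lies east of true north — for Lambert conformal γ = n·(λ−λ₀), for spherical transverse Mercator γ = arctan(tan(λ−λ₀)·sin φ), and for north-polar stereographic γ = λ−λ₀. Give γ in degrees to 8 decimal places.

start: φ=20.704348°, λ=174.253250°, h=0.000 m
→ into stereo (λ₀=-176.5°): φ=20.70434800°, λ−λ₀=-9.24675000°
convergence γ = -9.24675000°

-9.24675000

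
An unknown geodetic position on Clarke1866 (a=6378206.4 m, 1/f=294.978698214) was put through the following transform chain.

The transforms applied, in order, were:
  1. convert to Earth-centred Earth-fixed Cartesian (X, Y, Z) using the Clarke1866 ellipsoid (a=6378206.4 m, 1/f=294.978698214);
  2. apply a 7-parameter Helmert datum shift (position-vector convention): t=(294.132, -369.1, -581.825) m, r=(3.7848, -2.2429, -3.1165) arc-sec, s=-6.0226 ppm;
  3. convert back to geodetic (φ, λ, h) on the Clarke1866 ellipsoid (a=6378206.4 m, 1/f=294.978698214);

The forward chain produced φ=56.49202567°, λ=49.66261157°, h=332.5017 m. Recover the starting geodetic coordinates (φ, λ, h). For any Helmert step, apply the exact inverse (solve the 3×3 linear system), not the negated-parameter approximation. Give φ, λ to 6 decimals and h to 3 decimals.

start: φ=56.492026°, λ=49.662612°, h=332.502 m
→ ECEF (a=6378206.400, f=1/294.978698214): X=2284669.2136, Y=2690428.4201, Z=5294958.6144
→ Helmert⁻¹: X=2284405.7641, Y=2690945.4097, Z=5295498.1153
→ geod (Bowring, a=6378206.400): φ=56.49302600°, λ=49.67130300°, h=905.7750 m

φ=56.493026°, λ=49.671303°, h=905.775 m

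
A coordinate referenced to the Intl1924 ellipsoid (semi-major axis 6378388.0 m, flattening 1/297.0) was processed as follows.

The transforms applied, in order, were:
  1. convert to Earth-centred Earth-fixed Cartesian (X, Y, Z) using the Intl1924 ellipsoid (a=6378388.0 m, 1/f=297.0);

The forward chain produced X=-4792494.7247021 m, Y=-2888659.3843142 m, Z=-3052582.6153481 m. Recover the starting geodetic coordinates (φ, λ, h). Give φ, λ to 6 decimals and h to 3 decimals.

start: X=-4792494.7247, Y=-2888659.3843, Z=-3052582.6153 m
→ geod (Bowring, a=6378388.000): φ=-28.77604300°, λ=-148.92067600°, h=771.7600 m

φ=-28.776043°, λ=-148.920676°, h=771.760 m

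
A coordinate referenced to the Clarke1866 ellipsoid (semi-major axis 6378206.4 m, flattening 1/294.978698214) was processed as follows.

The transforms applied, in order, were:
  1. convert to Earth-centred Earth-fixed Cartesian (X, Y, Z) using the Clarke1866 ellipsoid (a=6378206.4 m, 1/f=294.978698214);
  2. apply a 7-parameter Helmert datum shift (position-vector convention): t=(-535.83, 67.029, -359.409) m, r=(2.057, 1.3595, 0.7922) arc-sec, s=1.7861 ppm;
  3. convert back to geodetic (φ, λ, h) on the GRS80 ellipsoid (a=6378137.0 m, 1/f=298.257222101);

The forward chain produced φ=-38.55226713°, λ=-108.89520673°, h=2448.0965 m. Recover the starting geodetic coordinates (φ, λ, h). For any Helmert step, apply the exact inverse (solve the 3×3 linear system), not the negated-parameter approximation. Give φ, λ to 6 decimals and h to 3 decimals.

φ=-38.552022°, λ=-108.888935°, h=2149.301 m

start: φ=-38.552267°, λ=-108.895207°, h=2448.096 m
→ ECEF (a=6378137.000, f=1/298.257222101): X=-1618015.7976, Y=-4727127.8370, Z=-3955094.1535
→ Helmert⁻¹: X=-1617469.1689, Y=-4727219.6492, Z=-3954691.1990
→ geod (Bowring, a=6378206.400): φ=-38.55202200°, λ=-108.88893500°, h=2149.3010 m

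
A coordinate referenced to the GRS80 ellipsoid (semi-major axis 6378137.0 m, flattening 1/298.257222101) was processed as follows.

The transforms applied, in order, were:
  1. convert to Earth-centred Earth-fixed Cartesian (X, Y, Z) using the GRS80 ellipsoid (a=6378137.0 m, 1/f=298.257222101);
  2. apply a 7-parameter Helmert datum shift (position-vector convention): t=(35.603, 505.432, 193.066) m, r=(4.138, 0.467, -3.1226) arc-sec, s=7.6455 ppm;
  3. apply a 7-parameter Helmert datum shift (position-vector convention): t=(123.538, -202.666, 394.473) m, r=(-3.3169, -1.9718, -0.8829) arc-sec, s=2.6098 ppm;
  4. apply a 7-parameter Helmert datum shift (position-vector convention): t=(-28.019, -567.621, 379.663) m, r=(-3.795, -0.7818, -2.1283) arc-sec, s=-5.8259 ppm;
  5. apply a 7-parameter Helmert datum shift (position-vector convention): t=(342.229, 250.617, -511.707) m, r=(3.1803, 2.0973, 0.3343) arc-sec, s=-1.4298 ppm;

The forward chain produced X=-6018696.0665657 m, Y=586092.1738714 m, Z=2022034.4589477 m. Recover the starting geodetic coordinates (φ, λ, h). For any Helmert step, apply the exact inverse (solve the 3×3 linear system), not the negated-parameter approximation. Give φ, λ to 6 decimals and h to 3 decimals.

start: X=-6018696.0666, Y=586092.1739, Z=2022034.4589 m
→ Helmert⁻¹: X=-6019066.5166, Y=585883.3335, Z=2022478.8225
→ Helmert⁻¹: X=-6019071.9498, Y=586355.0598, Z=2022144.5422
→ Helmert⁻¹: X=-6019162.9618, Y=586497.9181, Z=2021811.7647
→ Helmert⁻¹: X=-6019165.9928, Y=585937.4391, Z=2021577.8598
→ geod (Bowring, a=6378137.000): φ=18.59959800°, λ=174.44004400°, h=577.5480 m

φ=18.599598°, λ=174.440044°, h=577.548 m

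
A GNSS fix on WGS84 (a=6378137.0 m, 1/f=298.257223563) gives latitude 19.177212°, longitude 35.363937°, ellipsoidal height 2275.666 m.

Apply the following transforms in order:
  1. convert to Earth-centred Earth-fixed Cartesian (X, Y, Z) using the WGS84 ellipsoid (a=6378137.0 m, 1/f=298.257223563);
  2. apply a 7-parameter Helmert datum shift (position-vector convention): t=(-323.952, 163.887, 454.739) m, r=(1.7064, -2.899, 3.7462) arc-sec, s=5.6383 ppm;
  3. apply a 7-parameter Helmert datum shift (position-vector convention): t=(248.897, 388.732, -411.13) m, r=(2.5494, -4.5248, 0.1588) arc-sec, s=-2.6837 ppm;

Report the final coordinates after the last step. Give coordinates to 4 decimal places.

X=4916011.4168 m, Y=3489728.6788 m, Z=2082933.2163 m

start: φ=19.177212°, λ=35.363937°, h=2275.666 m
→ ECEF (a=6378137.000, f=1/298.257223563): X=4916212.9715, Y=3489115.6552, Z=2082634.5284
→ Helmert 7p (PV): X=4915824.0975, Y=3489371.2746, Z=2083198.9716
→ Helmert 7p (PV): X=4916011.4168, Y=3489728.6788, Z=2082933.2163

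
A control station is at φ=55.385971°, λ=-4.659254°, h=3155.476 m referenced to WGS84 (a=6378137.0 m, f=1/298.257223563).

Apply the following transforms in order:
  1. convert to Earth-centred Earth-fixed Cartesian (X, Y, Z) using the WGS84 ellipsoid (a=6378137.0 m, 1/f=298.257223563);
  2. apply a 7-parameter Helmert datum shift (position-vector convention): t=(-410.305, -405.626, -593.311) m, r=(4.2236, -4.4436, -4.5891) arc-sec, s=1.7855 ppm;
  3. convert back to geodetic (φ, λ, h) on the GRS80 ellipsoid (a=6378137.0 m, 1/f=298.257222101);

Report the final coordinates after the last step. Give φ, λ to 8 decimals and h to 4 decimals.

start: φ=55.385971°, λ=-4.659254°, h=3155.476 m
→ ECEF (a=6378137.000, f=1/298.257223563): X=3621099.1251, Y=-295116.1341, Z=5228507.7482
→ Helmert 7p (PV): X=3620576.0807, Y=-295709.9137, Z=5227995.7399
→ geod (Bowring, a=6378137.000): φ=55.38685502°, λ=-4.66925858°, h=2465.3940 m

φ=55.38685502°, λ=-4.66925858°, h=2465.3940 m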